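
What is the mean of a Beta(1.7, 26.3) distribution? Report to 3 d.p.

The Beta mean is α/(α+β) = 1.7/(1.7+26.3) = 0.061.

0.061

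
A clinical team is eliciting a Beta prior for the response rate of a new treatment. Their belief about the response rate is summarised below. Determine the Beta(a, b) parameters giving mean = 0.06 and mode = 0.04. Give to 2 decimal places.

a = 2.76, b = 43.24

With s = a+b: μ = a/s and mode = (a−1)/(s−2). Eliminating a = μs,
μs − 1 = m(s−2) ⇒ s(μ−m) = 1−2m ⇒ s = 0.92/0.02 = 46.0000.
So a = μs = 2.76, b = (1−μ)s = 43.24.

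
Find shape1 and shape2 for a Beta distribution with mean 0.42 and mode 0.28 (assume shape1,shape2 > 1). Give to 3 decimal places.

With s = shape1+shape2: μ = shape1/s and mode = (shape1−1)/(s−2). Eliminating shape1 = μs,
μs − 1 = m(s−2) ⇒ s(μ−m) = 1−2m ⇒ s = 0.44/0.14 = 3.1429.
So shape1 = μs = 1.320, shape2 = (1−μ)s = 1.823.

shape1 = 1.320, shape2 = 1.823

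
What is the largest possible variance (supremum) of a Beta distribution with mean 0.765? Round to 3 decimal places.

0.180

For fixed mean μ the Beta variance is μ(1−μ)/(α+β+1), increasing as α+β decreases.
Its least upper bound (not attained) is μ(1−μ) = 0.765·0.235 = 0.180.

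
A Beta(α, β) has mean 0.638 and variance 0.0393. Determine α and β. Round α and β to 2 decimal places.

Write ν = α+β; then α = μν and Var = μ(1−μ)/(ν+1).
ν = μ(1−μ)/Var − 1 = 0.230956/0.0393 − 1 = 4.8767.
α = 0.638·4.8767 = 3.11, β = 0.362·4.8767 = 1.77.

α = 3.11, β = 1.77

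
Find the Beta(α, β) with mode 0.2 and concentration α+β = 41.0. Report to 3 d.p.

α = 8.800, β = 32.200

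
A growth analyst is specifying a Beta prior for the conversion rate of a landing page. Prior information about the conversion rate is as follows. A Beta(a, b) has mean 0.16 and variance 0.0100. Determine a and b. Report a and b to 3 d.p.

a = 1.990, b = 10.450

Write ν = a+b; then a = μν and Var = μ(1−μ)/(ν+1).
ν = μ(1−μ)/Var − 1 = 0.1344/0.0100 − 1 = 12.4400.
a = 0.16·12.4400 = 1.990, b = 0.84·12.4400 = 10.450.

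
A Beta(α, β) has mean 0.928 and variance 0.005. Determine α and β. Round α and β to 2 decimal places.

α = 11.47, β = 0.89

Let s = α+β. The Beta variance is μ(1−μ)/(s+1).
So s+1 = μ(1−μ)/σ² = (0.928×0.072)/0.005 = 0.066816/0.005 = 13.3632, giving s = 12.3632.
Then α = μs = 0.928×12.3632 = 11.47 and β = (1−μ)s = 0.072×12.3632 = 0.89.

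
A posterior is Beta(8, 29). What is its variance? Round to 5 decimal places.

0.00446

α+β = 37 and αβ = 232, so Var = αβ/[(α+β)²(α+β+1)] = 232/52022 = 0.00446.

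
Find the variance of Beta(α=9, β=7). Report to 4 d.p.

0.0145

μ = 9/16 = 0.562500; Var = μ(1−μ)/(α+β+1) = 0.2460938/17 = 0.0145.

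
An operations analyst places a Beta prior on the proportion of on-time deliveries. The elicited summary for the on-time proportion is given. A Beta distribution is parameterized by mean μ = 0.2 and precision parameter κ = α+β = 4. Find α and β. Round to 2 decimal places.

α = μκ = 0.2×4 = 0.80 and β = (1−μ)κ = 0.8×4 = 3.20.

α = 0.80, β = 3.20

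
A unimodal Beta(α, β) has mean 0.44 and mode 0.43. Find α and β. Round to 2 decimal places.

α = 6.16, β = 7.84

Let s = α+β. Mean gives α = μs = 0.44s; mode gives (α−1)/(s−2) = 0.43.
Substituting: 0.44s − 1 = 0.43(s−2) = 0.43s − 0.86, so 0.01s = 0.14 and s = 14.0000.
Then α = 0.44×14.0000 = 6.16 and β = s−α = 7.84.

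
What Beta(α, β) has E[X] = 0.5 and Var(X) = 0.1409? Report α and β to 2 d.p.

α = 0.39, β = 0.39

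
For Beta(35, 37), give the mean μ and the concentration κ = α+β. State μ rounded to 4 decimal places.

μ = 0.4861, κ = 72

κ = α+β = 35+37 = 72; μ = α/κ = 35/72 = 0.4861.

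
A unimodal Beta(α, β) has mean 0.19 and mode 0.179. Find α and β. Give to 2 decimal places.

α = 11.09, β = 47.27

With s = α+β: μ = α/s and mode = (α−1)/(s−2). Eliminating α = μs,
μs − 1 = m(s−2) ⇒ s(μ−m) = 1−2m ⇒ s = 0.642/0.011 = 58.3636.
So α = μs = 11.09, β = (1−μ)s = 47.27.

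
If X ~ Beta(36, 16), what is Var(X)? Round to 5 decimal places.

α+β = 52 and αβ = 576, so Var = αβ/[(α+β)²(α+β+1)] = 576/143312 = 0.00402.

0.00402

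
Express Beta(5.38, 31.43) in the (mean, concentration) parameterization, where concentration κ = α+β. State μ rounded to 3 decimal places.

κ = α+β = 5.38+31.43 = 36.81; μ = α/κ = 5.38/36.81 = 0.146.

μ = 0.146, κ = 36.81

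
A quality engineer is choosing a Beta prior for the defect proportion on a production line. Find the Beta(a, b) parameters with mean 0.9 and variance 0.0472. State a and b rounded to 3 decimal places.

a = 0.816, b = 0.091

Write ν = a+b; then a = μν and Var = μ(1−μ)/(ν+1).
ν = μ(1−μ)/Var − 1 = 0.09/0.0472 − 1 = 0.9068.
a = 0.9·0.9068 = 0.816, b = 0.1·0.9068 = 0.091.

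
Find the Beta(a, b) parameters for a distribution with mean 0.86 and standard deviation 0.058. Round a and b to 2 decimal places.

First σ² = 0.003364. Setting a = μn, b = (1−μ)n with n = a+b,
μ(1−μ)/(n+1) = 0.003364 ⇒ n+1 = 0.1204/0.003364 = 35.7907 ⇒ n = 34.7907.
Hence a = 0.86×34.7907 = 29.92, b = 0.14×34.7907 = 4.87.

a = 29.92, b = 4.87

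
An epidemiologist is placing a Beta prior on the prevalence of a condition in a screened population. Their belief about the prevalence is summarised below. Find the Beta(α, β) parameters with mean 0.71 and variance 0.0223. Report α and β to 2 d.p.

Write ν = α+β; then α = μν and Var = μ(1−μ)/(ν+1).
ν = μ(1−μ)/Var − 1 = 0.2059/0.0223 − 1 = 8.2332.
α = 0.71·8.2332 = 5.85, β = 0.29·8.2332 = 2.39.

α = 5.85, β = 2.39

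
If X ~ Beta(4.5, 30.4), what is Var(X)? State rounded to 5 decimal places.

0.00313

α+β = 34.9 and αβ = 136.80, so Var = αβ/[(α+β)²(α+β+1)] = 136.80/43726.559 = 0.00313.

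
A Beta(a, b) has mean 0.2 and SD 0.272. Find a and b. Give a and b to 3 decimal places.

σ² = 0.272² = 0.073984.
With s = a+b, Var = μ(1−μ)/(s+1), so s+1 = (0.2×0.8)/0.073984 = 2.1626 and s = 1.1626.
a = μs = 0.233, b = (1−μ)s = 0.930.

a = 0.233, b = 0.930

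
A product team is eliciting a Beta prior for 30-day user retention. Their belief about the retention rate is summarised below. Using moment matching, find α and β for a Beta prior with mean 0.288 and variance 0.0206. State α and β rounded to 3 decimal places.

α = 2.579, β = 6.375

Let s = α+β. The Beta variance is μ(1−μ)/(s+1).
So s+1 = μ(1−μ)/σ² = (0.288×0.712)/0.0206 = 0.205056/0.0206 = 9.9542, giving s = 8.9542.
Then α = μs = 0.288×8.9542 = 2.579 and β = (1−μ)s = 0.712×8.9542 = 6.375.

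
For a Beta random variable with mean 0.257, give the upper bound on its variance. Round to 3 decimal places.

0.191

For fixed mean μ the Beta variance is μ(1−μ)/(α+β+1), increasing as α+β decreases.
Its least upper bound (not attained) is μ(1−μ) = 0.257·0.743 = 0.191.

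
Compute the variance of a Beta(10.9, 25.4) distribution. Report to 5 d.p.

μ = 10.9/36.3 = 0.300275; Var = μ(1−μ)/(α+β+1) = 0.2101101/37.3 = 0.00563.

0.00563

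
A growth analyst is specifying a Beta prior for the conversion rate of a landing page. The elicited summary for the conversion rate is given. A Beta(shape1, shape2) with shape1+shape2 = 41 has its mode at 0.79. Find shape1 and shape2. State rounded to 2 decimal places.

shape1 = 31.81, shape2 = 9.19

Since the density peak of Beta(shape1,shape2) is at (shape1−1)/(shape1+shape2−2),
shape1 = 1 + 0.79(41−2) = 31.81 and shape2 = 41 − 31.81 = 9.19.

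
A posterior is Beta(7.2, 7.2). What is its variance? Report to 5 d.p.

0.01623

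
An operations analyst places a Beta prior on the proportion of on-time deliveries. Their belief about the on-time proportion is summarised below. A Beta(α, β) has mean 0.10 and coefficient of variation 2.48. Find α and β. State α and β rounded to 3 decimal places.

σ = CV·μ = 2.48×0.10 = 0.24800, so σ² = 0.061504.
s+1 = μ(1−μ)/σ² = 0.0900/0.061504 = 1.4633, so s = α+β = 0.4633.
α = μs = 0.046, β = (1−μ)s = 0.417.

α = 0.046, β = 0.417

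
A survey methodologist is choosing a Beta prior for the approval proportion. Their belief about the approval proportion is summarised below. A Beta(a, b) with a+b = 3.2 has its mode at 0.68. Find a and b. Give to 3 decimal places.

Mode = (a−1)/(κ−2) with κ = a+b, so a−1 = 0.68·1.2 = 0.816.
a = 1.816; b = κ − a = 1.384.

a = 1.816, b = 1.384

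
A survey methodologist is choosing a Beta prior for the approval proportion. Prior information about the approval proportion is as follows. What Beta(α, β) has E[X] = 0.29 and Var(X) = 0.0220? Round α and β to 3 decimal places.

α = 2.424, β = 5.935

Let s = α+β. The Beta variance is μ(1−μ)/(s+1).
So s+1 = μ(1−μ)/σ² = (0.29×0.71)/0.0220 = 0.2059/0.0220 = 9.3591, giving s = 8.3591.
Then α = μs = 0.29×8.3591 = 2.424 and β = (1−μ)s = 0.71×8.3591 = 5.935.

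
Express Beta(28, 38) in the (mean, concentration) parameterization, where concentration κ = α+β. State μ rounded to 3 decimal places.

κ = α+β = 28+38 = 66; μ = α/κ = 28/66 = 0.424.

μ = 0.424, κ = 66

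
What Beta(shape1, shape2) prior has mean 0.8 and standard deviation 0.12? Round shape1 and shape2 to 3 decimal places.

σ² = 0.12² = 0.0144.
With s = shape1+shape2, Var = μ(1−μ)/(s+1), so s+1 = (0.8×0.2)/0.0144 = 11.1111 and s = 10.1111.
shape1 = μs = 8.089, shape2 = (1−μ)s = 2.022.

shape1 = 8.089, shape2 = 2.022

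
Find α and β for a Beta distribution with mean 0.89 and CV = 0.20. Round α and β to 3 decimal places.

α = 1.860, β = 0.230

Var = (CV·μ)² = (0.20×0.89)² = 0.031684.
α+β = μ(1−μ)/Var − 1 = 0.0979/0.031684 − 1 = 2.0899.
Thus α = 0.89·2.0899 = 1.860 and β = 0.11·2.0899 = 0.230.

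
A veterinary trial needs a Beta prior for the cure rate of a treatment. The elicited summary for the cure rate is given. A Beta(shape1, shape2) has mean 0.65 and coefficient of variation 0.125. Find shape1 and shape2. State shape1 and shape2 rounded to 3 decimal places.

shape1 = 21.750, shape2 = 11.712

Var = (CV·μ)² = (0.125×0.65)² = 0.006602.
shape1+shape2 = μ(1−μ)/Var − 1 = 0.2275/0.006602 − 1 = 33.4615.
Thus shape1 = 0.65·33.4615 = 21.750 and shape2 = 0.35·33.4615 = 11.712.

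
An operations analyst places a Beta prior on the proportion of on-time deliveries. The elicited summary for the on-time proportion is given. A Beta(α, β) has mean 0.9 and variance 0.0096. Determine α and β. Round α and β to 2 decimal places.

α = 7.54, β = 0.84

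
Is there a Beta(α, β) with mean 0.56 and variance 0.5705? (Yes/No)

No

For any Beta, Var(X) < E[X]·(1−E[X]).
Here μ(1−μ) = 0.56×0.44 = 0.2464, and 0.5705 ≥ 0.2464.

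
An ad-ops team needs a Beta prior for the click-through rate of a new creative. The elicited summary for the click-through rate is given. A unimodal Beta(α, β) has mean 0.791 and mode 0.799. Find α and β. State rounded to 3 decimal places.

α = 59.127, β = 15.623

With s = α+β: μ = α/s and mode = (α−1)/(s−2). Eliminating α = μs,
μs − 1 = m(s−2) ⇒ s(μ−m) = 1−2m ⇒ s = -0.598/-0.008 = 74.7500.
So α = μs = 59.127, β = (1−μ)s = 15.623.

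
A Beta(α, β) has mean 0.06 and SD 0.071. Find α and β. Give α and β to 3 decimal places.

α = 0.611, β = 9.577

First σ² = 0.005041. Setting α = μn, β = (1−μ)n with n = α+β,
μ(1−μ)/(n+1) = 0.005041 ⇒ n+1 = 0.0564/0.005041 = 11.1883 ⇒ n = 10.1883.
Hence α = 0.06×10.1883 = 0.611, β = 0.94×10.1883 = 9.577.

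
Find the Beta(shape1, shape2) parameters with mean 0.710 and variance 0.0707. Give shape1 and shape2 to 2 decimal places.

shape1 = 1.36, shape2 = 0.55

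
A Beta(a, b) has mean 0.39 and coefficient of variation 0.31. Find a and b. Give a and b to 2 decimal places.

a = 5.96, b = 9.32

Var = (CV·μ)² = (0.31×0.39)² = 0.014617.
a+b = μ(1−μ)/Var − 1 = 0.2379/0.014617 − 1 = 15.2758.
Thus a = 0.39·15.2758 = 5.96 and b = 0.61·15.2758 = 9.32.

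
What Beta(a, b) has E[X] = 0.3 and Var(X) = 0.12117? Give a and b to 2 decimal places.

By moment matching, a+b = μ(1−μ)/σ² − 1 = (0.3·0.7)/0.12117 − 1 = 1.7331 − 1 = 0.7331.
Since a/(a+b) = μ, a = 0.3·0.7331 = 0.22 and b = 0.7·0.7331 = 0.51.

a = 0.22, b = 0.51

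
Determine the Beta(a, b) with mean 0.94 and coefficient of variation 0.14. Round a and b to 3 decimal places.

σ = CV·μ = 0.14×0.94 = 0.13160, so σ² = 0.017319.
s+1 = μ(1−μ)/σ² = 0.0564/0.017319 = 3.2566, so s = a+b = 2.2566.
a = μs = 2.121, b = (1−μ)s = 0.135.

a = 2.121, b = 0.135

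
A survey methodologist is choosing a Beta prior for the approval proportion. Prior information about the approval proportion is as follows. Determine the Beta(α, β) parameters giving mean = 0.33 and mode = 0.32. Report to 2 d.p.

α = 11.88, β = 24.12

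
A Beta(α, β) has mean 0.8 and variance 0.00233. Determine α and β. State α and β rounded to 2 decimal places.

Write ν = α+β; then α = μν and Var = μ(1−μ)/(ν+1).
ν = μ(1−μ)/Var − 1 = 0.16/0.00233 − 1 = 67.6695.
α = 0.8·67.6695 = 54.14, β = 0.2·67.6695 = 13.53.

α = 54.14, β = 13.53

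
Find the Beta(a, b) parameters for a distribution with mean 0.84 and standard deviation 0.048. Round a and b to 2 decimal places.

a = 48.16, b = 9.17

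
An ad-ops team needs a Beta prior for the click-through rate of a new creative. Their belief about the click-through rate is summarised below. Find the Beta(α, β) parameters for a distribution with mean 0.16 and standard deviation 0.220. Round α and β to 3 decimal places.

σ² = 0.220² = 0.048400.
With s = α+β, Var = μ(1−μ)/(s+1), so s+1 = (0.16×0.84)/0.048400 = 2.7769 and s = 1.7769.
α = μs = 0.284, β = (1−μ)s = 1.493.

α = 0.284, β = 1.493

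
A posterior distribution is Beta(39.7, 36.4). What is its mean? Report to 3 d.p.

0.522

E[X] = α/(α+β) = 39.7/76.1 = 0.522.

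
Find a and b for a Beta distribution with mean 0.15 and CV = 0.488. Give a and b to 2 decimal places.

a = 3.42, b = 19.38

Var = (CV·μ)² = (0.488×0.15)² = 0.005358.
a+b = μ(1−μ)/Var − 1 = 0.1275/0.005358 − 1 = 22.7951.
Thus a = 0.15·22.7951 = 3.42 and b = 0.85·22.7951 = 19.38.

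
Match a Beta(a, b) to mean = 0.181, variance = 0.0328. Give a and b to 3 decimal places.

a = 0.637, b = 2.882

Let s = a+b. The Beta variance is μ(1−μ)/(s+1).
So s+1 = μ(1−μ)/σ² = (0.181×0.819)/0.0328 = 0.148239/0.0328 = 4.5195, giving s = 3.5195.
Then a = μs = 0.181×3.5195 = 0.637 and b = (1−μ)s = 0.819×3.5195 = 2.882.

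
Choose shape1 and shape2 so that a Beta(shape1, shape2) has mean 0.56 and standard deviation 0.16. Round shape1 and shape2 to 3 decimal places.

shape1 = 4.830, shape2 = 3.795

σ² = 0.16² = 0.0256.
With s = shape1+shape2, Var = μ(1−μ)/(s+1), so s+1 = (0.56×0.44)/0.0256 = 9.6250 and s = 8.6250.
shape1 = μs = 4.830, shape2 = (1−μ)s = 3.795.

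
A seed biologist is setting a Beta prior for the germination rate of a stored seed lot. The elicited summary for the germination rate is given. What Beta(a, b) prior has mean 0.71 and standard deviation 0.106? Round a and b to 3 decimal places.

Variance = 0.106² = 0.011236. The moment-matching identity a+b = μ(1−μ)/Var − 1 gives
a+b = 0.2059/0.011236 − 1 = 17.3250, so a = μ·17.3250 = 12.301 and b = (1−μ)·17.3250 = 5.024.

a = 12.301, b = 5.024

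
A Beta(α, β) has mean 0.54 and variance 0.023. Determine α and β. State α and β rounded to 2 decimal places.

α = 5.29, β = 4.51

Write ν = α+β; then α = μν and Var = μ(1−μ)/(ν+1).
ν = μ(1−μ)/Var − 1 = 0.2484/0.023 − 1 = 9.8000.
α = 0.54·9.8000 = 5.29, β = 0.46·9.8000 = 4.51.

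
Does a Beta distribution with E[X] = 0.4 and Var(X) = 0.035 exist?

Yes

The Beta variance bound is σ² < μ(1−μ).
Here μ(1−μ) = 0.4×0.6 = 0.24, and 0.035 < 0.24.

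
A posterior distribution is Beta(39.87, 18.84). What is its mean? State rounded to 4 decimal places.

0.6791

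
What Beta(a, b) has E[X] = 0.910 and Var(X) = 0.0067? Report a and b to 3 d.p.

By moment matching, a+b = μ(1−μ)/σ² − 1 = (0.910·0.090)/0.0067 − 1 = 12.2239 − 1 = 11.2239.
Since a/(a+b) = μ, a = 0.910·11.2239 = 10.214 and b = 0.090·11.2239 = 1.010.

a = 10.214, b = 1.010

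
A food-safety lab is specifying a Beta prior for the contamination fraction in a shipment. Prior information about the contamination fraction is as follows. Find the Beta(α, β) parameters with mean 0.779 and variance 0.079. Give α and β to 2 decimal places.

Write ν = α+β; then α = μν and Var = μ(1−μ)/(ν+1).
ν = μ(1−μ)/Var − 1 = 0.172159/0.079 − 1 = 1.1792.
α = 0.779·1.1792 = 0.92, β = 0.221·1.1792 = 0.26.

α = 0.92, β = 0.26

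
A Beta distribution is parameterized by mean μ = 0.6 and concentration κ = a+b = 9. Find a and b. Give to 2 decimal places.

a = μκ = 0.6×9 = 5.40 and b = (1−μ)κ = 0.4×9 = 3.60.

a = 5.40, b = 3.60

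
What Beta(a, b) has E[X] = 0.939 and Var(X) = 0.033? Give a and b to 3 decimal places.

By moment matching, a+b = μ(1−μ)/σ² − 1 = (0.939·0.061)/0.033 − 1 = 1.7357 − 1 = 0.7357.
Since a/(a+b) = μ, a = 0.939·0.7357 = 0.691 and b = 0.061·0.7357 = 0.045.

a = 0.691, b = 0.045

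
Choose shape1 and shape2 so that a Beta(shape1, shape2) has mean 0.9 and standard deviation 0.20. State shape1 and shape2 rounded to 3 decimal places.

shape1 = 1.125, shape2 = 0.125

σ² = 0.20² = 0.0400.
With s = shape1+shape2, Var = μ(1−μ)/(s+1), so s+1 = (0.9×0.1)/0.0400 = 2.2500 and s = 1.2500.
shape1 = μs = 1.125, shape2 = (1−μ)s = 0.125.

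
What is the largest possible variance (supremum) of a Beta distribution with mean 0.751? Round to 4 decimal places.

Var = μ(1−μ)/(α+β+1), which approaches μ(1−μ) as α+β → 0.
So the supremum is μ(1−μ) = 0.751×0.249 = 0.1870.

0.1870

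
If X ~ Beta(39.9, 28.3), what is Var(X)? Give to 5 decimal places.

0.00351

μ = 39.9/68.2 = 0.585044; Var = μ(1−μ)/(α+β+1) = 0.2427675/69.2 = 0.00351.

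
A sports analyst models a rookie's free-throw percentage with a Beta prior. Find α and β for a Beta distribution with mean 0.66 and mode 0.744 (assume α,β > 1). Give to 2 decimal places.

α = 3.83, β = 1.98

Let s = α+β. Mean gives α = μs = 0.66s; mode gives (α−1)/(s−2) = 0.744.
Substituting: 0.66s − 1 = 0.744(s−2) = 0.744s − 1.488, so -0.084s = -0.488 and s = 5.8095.
Then α = 0.66×5.8095 = 3.83 and β = s−α = 1.98.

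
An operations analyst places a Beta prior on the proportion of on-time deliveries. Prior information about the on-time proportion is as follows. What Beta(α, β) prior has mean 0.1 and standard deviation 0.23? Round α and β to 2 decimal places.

α = 0.07, β = 0.63

σ² = 0.23² = 0.0529.
With s = α+β, Var = μ(1−μ)/(s+1), so s+1 = (0.1×0.9)/0.0529 = 1.7013 and s = 0.7013.
α = μs = 0.07, β = (1−μ)s = 0.63.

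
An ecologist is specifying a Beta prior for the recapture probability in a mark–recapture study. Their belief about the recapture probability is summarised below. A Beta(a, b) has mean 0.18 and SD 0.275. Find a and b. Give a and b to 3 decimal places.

First σ² = 0.075625. Setting a = μn, b = (1−μ)n with n = a+b,
μ(1−μ)/(n+1) = 0.075625 ⇒ n+1 = 0.1476/0.075625 = 1.9517 ⇒ n = 0.9517.
Hence a = 0.18×0.9517 = 0.171, b = 0.82×0.9517 = 0.780.

a = 0.171, b = 0.780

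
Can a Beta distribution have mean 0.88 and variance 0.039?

Yes

For any Beta, Var(X) < E[X]·(1−E[X]).
Here μ(1−μ) = 0.88×0.12 = 0.1056, and 0.039 < 0.1056.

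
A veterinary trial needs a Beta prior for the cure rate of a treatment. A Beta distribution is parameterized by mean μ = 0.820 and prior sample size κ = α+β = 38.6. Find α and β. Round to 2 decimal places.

α = 31.65, β = 6.95

Split κ in proportion μ : (1−μ): α = 0.820·38.6 = 31.65, β = 38.6 − 31.65 = 6.95.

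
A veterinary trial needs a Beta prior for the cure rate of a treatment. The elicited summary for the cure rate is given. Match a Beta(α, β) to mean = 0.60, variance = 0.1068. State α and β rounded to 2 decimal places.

By moment matching, α+β = μ(1−μ)/σ² − 1 = (0.60·0.40)/0.1068 − 1 = 2.2472 − 1 = 1.2472.
Since α/(α+β) = μ, α = 0.60·1.2472 = 0.75 and β = 0.40·1.2472 = 0.50.

α = 0.75, β = 0.50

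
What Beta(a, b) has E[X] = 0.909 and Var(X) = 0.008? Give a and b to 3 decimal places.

a = 8.490, b = 0.850

Write ν = a+b; then a = μν and Var = μ(1−μ)/(ν+1).
ν = μ(1−μ)/Var − 1 = 0.082719/0.008 − 1 = 9.3399.
a = 0.909·9.3399 = 8.490, b = 0.091·9.3399 = 0.850.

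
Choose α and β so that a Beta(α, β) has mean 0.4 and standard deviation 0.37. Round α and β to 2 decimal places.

α = 0.30, β = 0.45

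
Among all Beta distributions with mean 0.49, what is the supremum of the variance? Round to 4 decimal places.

0.2499

Var = μ(1−μ)/(α+β+1), which approaches μ(1−μ) as α+β → 0.
So the supremum is μ(1−μ) = 0.49×0.51 = 0.2499.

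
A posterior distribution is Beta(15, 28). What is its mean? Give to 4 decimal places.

E[X] = α/(α+β) = 15/43 = 0.3488.

0.3488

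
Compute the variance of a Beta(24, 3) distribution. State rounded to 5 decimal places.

α+β = 27 and αβ = 72, so Var = αβ/[(α+β)²(α+β+1)] = 72/20412 = 0.00353.

0.00353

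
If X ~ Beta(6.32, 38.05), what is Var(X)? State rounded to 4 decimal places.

α+β = 44.37 and αβ = 240.4760, so Var = αβ/[(α+β)²(α+β+1)] = 240.4760/89319.778353 = 0.0027.

0.0027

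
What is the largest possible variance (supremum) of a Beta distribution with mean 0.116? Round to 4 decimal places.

0.1025

Var = μ(1−μ)/(α+β+1), which approaches μ(1−μ) as α+β → 0.
So the supremum is μ(1−μ) = 0.116×0.884 = 0.1025.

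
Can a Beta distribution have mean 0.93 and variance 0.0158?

Yes

A Beta with mean μ has variance μ(1−μ)/(α+β+1) < μ(1−μ).
Here μ(1−μ) = 0.93×0.07 = 0.0651, and 0.0158 < 0.0651.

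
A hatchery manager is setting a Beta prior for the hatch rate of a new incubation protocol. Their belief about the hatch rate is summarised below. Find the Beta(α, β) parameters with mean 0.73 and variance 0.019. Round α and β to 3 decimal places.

α = 6.843, β = 2.531

By moment matching, α+β = μ(1−μ)/σ² − 1 = (0.73·0.27)/0.019 − 1 = 10.3737 − 1 = 9.3737.
Since α/(α+β) = μ, α = 0.73·9.3737 = 6.843 and β = 0.27·9.3737 = 2.531.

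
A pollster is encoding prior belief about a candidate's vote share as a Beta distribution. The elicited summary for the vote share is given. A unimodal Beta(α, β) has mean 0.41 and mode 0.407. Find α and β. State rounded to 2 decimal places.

Let s = α+β. Mean gives α = μs = 0.41s; mode gives (α−1)/(s−2) = 0.407.
Substituting: 0.41s − 1 = 0.407(s−2) = 0.407s − 0.814, so 0.003s = 0.186 and s = 62.0000.
Then α = 0.41×62.0000 = 25.42 and β = s−α = 36.58.

α = 25.42, β = 36.58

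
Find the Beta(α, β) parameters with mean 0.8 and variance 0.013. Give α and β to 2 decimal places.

Write ν = α+β; then α = μν and Var = μ(1−μ)/(ν+1).
ν = μ(1−μ)/Var − 1 = 0.16/0.013 − 1 = 11.3077.
α = 0.8·11.3077 = 9.05, β = 0.2·11.3077 = 2.26.

α = 9.05, β = 2.26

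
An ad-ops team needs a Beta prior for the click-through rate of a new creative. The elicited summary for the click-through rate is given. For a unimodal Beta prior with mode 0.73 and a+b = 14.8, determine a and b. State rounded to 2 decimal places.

a = 10.34, b = 4.46

For a,b>1 the mode is (a−1)/(a+b−2), so a = mode·(κ−2)+1 = 0.73×12.8+1 = 10.34.
And b = (1−mode)·(κ−2)+1 = 0.27×12.8+1 = 4.46.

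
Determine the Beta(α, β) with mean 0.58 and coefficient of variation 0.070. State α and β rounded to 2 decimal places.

α = 85.13, β = 61.65

Var = (CV·μ)² = (0.070×0.58)² = 0.001648.
α+β = μ(1−μ)/Var − 1 = 0.2436/0.001648 − 1 = 146.7833.
Thus α = 0.58·146.7833 = 85.13 and β = 0.42·146.7833 = 61.65.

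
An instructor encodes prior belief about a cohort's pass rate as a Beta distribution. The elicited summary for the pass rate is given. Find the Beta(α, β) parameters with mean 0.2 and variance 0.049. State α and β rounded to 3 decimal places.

α = 0.453, β = 1.812

Write ν = α+β; then α = μν and Var = μ(1−μ)/(ν+1).
ν = μ(1−μ)/Var − 1 = 0.16/0.049 − 1 = 2.2653.
α = 0.2·2.2653 = 0.453, β = 0.8·2.2653 = 1.812.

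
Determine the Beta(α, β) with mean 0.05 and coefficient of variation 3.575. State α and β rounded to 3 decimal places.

α = 0.024, β = 0.462

σ = CV·μ = 3.575×0.05 = 0.17875, so σ² = 0.031952.
s+1 = μ(1−μ)/σ² = 0.0475/0.031952 = 1.4866, so s = α+β = 0.4866.
α = μs = 0.024, β = (1−μ)s = 0.462.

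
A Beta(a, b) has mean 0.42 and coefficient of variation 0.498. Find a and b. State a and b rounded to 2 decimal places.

a = 1.92, b = 2.65

Var = (CV·μ)² = (0.498×0.42)² = 0.043748.
a+b = μ(1−μ)/Var − 1 = 0.2436/0.043748 − 1 = 4.5683.
Thus a = 0.42·4.5683 = 1.92 and b = 0.58·4.5683 = 2.65.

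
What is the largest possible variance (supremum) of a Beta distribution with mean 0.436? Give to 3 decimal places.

For fixed mean μ the Beta variance is μ(1−μ)/(α+β+1), increasing as α+β decreases.
Its least upper bound (not attained) is μ(1−μ) = 0.436·0.564 = 0.246.

0.246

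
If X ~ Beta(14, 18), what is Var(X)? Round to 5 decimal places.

Var = αβ/[(α+β)²(α+β+1)] = (14×18)/(32²×33) = 252/33792 = 0.00746.

0.00746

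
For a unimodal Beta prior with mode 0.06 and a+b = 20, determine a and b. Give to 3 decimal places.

a = 2.080, b = 17.920

For a,b>1 the mode is (a−1)/(a+b−2), so a = mode·(κ−2)+1 = 0.06×18+1 = 2.080.
And b = (1−mode)·(κ−2)+1 = 0.94×18+1 = 17.920.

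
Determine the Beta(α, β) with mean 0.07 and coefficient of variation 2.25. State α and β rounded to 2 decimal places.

α = 0.11, β = 1.51

Var = (CV·μ)² = (2.25×0.07)² = 0.024806.
α+β = μ(1−μ)/Var − 1 = 0.0651/0.024806 − 1 = 1.6243.
Thus α = 0.07·1.6243 = 0.11 and β = 0.93·1.6243 = 1.51.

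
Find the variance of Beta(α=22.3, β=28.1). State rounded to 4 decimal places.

0.0048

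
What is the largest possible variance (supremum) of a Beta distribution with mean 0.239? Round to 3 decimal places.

0.182

Var = μ(1−μ)/(α+β+1), which approaches μ(1−μ) as α+β → 0.
So the supremum is μ(1−μ) = 0.239×0.761 = 0.182.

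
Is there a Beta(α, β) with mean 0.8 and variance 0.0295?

A Beta with mean μ has variance μ(1−μ)/(α+β+1) < μ(1−μ).
Here μ(1−μ) = 0.8×0.2 = 0.16, and 0.0295 < 0.16.

Yes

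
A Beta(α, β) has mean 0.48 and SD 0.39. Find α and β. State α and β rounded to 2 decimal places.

Variance = 0.39² = 0.1521. The moment-matching identity α+β = μ(1−μ)/Var − 1 gives
α+β = 0.2496/0.1521 − 1 = 0.6410, so α = μ·0.6410 = 0.31 and β = (1−μ)·0.6410 = 0.33.

α = 0.31, β = 0.33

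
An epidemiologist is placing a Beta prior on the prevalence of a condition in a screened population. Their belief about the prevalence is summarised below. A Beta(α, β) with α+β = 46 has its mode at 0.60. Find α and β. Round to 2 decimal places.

For α,β>1 the mode is (α−1)/(α+β−2), so α = mode·(κ−2)+1 = 0.60×44+1 = 27.40.
And β = (1−mode)·(κ−2)+1 = 0.40×44+1 = 18.60.

α = 27.40, β = 18.60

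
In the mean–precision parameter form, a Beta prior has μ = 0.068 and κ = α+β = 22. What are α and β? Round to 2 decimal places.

α = μκ = 0.068×22 = 1.50 and β = (1−μ)κ = 0.932×22 = 20.50.

α = 1.50, β = 20.50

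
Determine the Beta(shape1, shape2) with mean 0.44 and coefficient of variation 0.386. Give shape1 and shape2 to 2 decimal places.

shape1 = 3.32, shape2 = 4.22

Var = (CV·μ)² = (0.386×0.44)² = 0.028846.
shape1+shape2 = μ(1−μ)/Var − 1 = 0.2464/0.028846 − 1 = 7.5420.
Thus shape1 = 0.44·7.5420 = 3.32 and shape2 = 0.56·7.5420 = 4.22.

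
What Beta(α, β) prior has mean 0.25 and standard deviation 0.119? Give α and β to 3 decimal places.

α = 3.060, β = 9.180

σ² = 0.119² = 0.014161.
With s = α+β, Var = μ(1−μ)/(s+1), so s+1 = (0.25×0.75)/0.014161 = 13.2406 and s = 12.2406.
α = μs = 3.060, β = (1−μ)s = 9.180.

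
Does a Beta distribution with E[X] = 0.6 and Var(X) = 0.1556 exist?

The Beta variance bound is σ² < μ(1−μ).
Here μ(1−μ) = 0.6×0.4 = 0.24, and 0.1556 < 0.24.

Yes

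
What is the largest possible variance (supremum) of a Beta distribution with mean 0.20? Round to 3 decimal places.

0.160

Var = μ(1−μ)/(α+β+1), which approaches μ(1−μ) as α+β → 0.
So the supremum is μ(1−μ) = 0.20×0.80 = 0.160.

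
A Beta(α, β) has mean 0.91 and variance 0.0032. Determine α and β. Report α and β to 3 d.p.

α = 22.380, β = 2.213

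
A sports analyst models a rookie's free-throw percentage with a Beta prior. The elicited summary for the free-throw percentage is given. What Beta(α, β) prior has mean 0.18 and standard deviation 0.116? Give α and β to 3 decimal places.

σ² = 0.116² = 0.013456.
With s = α+β, Var = μ(1−μ)/(s+1), so s+1 = (0.18×0.82)/0.013456 = 10.9691 and s = 9.9691.
α = μs = 1.794, β = (1−μ)s = 8.175.

α = 1.794, β = 8.175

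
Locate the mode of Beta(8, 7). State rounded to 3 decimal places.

With α,β > 1, mode = (α−1)/(α+β−2) = 7/13 = 0.538.

0.538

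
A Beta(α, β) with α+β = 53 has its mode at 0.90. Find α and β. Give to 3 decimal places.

Mode = (α−1)/(κ−2) with κ = α+β, so α−1 = 0.90·51 = 45.900.
α = 46.900; β = κ − α = 6.100.

α = 46.900, β = 6.100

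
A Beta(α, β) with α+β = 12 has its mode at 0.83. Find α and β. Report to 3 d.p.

α = 9.300, β = 2.700

Mode = (α−1)/(κ−2) with κ = α+β, so α−1 = 0.83·10 = 8.300.
α = 9.300; β = κ − α = 2.700.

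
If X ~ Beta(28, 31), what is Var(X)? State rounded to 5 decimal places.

0.00416

Var = αβ/[(α+β)²(α+β+1)] = (28×31)/(59²×60) = 868/208860 = 0.00416.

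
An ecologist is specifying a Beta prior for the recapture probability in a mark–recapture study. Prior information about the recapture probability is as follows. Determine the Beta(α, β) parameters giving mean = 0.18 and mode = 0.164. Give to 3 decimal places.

With s = α+β: μ = α/s and mode = (α−1)/(s−2). Eliminating α = μs,
μs − 1 = m(s−2) ⇒ s(μ−m) = 1−2m ⇒ s = 0.672/0.016 = 42.0000.
So α = μs = 7.560, β = (1−μ)s = 34.440.

α = 7.560, β = 34.440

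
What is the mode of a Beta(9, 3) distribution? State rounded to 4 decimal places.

With α,β > 1, mode = (α−1)/(α+β−2) = 8/10 = 0.8000.

0.8000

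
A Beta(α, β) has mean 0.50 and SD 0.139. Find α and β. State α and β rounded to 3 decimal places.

α = 5.970, β = 5.970

Variance = 0.139² = 0.019321. The moment-matching identity α+β = μ(1−μ)/Var − 1 gives
α+β = 0.2500/0.019321 − 1 = 11.9393, so α = μ·11.9393 = 5.970 and β = (1−μ)·11.9393 = 5.970.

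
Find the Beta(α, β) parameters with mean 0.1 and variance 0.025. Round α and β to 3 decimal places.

α = 0.260, β = 2.340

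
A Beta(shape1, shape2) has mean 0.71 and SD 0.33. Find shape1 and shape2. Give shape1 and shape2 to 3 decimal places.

shape1 = 0.632, shape2 = 0.258

σ² = 0.33² = 0.1089.
With s = shape1+shape2, Var = μ(1−μ)/(s+1), so s+1 = (0.71×0.29)/0.1089 = 1.8907 and s = 0.8907.
shape1 = μs = 0.632, shape2 = (1−μ)s = 0.258.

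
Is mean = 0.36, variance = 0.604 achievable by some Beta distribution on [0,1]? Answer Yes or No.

No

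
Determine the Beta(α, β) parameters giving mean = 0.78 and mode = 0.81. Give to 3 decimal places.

With s = α+β: μ = α/s and mode = (α−1)/(s−2). Eliminating α = μs,
μs − 1 = m(s−2) ⇒ s(μ−m) = 1−2m ⇒ s = -0.62/-0.03 = 20.6667.
So α = μs = 16.120, β = (1−μ)s = 4.547.

α = 16.120, β = 4.547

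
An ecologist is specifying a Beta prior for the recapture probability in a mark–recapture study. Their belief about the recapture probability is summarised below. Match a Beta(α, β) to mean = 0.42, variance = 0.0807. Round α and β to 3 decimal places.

α = 0.848, β = 1.171

Let s = α+β. The Beta variance is μ(1−μ)/(s+1).
So s+1 = μ(1−μ)/σ² = (0.42×0.58)/0.0807 = 0.2436/0.0807 = 3.0186, giving s = 2.0186.
Then α = μs = 0.42×2.0186 = 0.848 and β = (1−μ)s = 0.58×2.0186 = 1.171.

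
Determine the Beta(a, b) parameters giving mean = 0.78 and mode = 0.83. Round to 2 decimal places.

Let s = a+b. Mean gives a = μs = 0.78s; mode gives (a−1)/(s−2) = 0.83.
Substituting: 0.78s − 1 = 0.83(s−2) = 0.83s − 1.66, so -0.05s = -0.66 and s = 13.2000.
Then a = 0.78×13.2000 = 10.30 and b = s−a = 2.90.

a = 10.30, b = 2.90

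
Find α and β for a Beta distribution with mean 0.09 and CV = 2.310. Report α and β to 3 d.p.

Var = (CV·μ)² = (2.310×0.09)² = 0.043222.
α+β = μ(1−μ)/Var − 1 = 0.0819/0.043222 − 1 = 0.8949.
Thus α = 0.09·0.8949 = 0.081 and β = 0.91·0.8949 = 0.814.

α = 0.081, β = 0.814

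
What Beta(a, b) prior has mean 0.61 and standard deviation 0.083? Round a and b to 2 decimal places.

Variance = 0.083² = 0.006889. The moment-matching identity a+b = μ(1−μ)/Var − 1 gives
a+b = 0.2379/0.006889 − 1 = 33.5333, so a = μ·33.5333 = 20.46 and b = (1−μ)·33.5333 = 13.08.

a = 20.46, b = 13.08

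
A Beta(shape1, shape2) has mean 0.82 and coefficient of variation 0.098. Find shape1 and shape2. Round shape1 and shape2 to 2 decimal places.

shape1 = 17.92, shape2 = 3.93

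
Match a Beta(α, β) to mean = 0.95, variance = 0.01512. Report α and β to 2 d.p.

Write ν = α+β; then α = μν and Var = μ(1−μ)/(ν+1).
ν = μ(1−μ)/Var − 1 = 0.0475/0.01512 − 1 = 2.1415.
α = 0.95·2.1415 = 2.03, β = 0.05·2.1415 = 0.11.

α = 2.03, β = 0.11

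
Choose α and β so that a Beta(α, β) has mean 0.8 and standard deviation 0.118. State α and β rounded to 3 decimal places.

α = 8.393, β = 2.098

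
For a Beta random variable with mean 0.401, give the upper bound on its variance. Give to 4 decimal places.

For fixed mean μ the Beta variance is μ(1−μ)/(α+β+1), increasing as α+β decreases.
Its least upper bound (not attained) is μ(1−μ) = 0.401·0.599 = 0.2402.

0.2402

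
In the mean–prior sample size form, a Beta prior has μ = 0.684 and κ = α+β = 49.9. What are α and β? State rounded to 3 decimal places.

Split κ in proportion μ : (1−μ): α = 0.684·49.9 = 34.132, β = 49.9 − 34.132 = 15.768.

α = 34.132, β = 15.768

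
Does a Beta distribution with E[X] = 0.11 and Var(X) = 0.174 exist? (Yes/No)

No

A Beta with mean μ has variance μ(1−μ)/(α+β+1) < μ(1−μ).
Here μ(1−μ) = 0.11×0.89 = 0.0979, and 0.174 ≥ 0.0979.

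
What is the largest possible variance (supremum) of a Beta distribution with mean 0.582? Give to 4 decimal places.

0.2433

For fixed mean μ the Beta variance is μ(1−μ)/(α+β+1), increasing as α+β decreases.
Its least upper bound (not attained) is μ(1−μ) = 0.582·0.418 = 0.2433.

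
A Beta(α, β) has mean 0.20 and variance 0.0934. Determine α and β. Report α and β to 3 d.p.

α = 0.143, β = 0.570

By moment matching, α+β = μ(1−μ)/σ² − 1 = (0.20·0.80)/0.0934 − 1 = 1.7131 − 1 = 0.7131.
Since α/(α+β) = μ, α = 0.20·0.7131 = 0.143 and β = 0.80·0.7131 = 0.570.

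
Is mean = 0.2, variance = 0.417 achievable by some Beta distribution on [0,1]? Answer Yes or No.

No

A Beta with mean μ has variance μ(1−μ)/(α+β+1) < μ(1−μ).
Here μ(1−μ) = 0.2×0.8 = 0.16, and 0.417 ≥ 0.16.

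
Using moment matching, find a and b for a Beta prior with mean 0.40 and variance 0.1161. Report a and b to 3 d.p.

By moment matching, a+b = μ(1−μ)/σ² − 1 = (0.40·0.60)/0.1161 − 1 = 2.0672 − 1 = 1.0672.
Since a/(a+b) = μ, a = 0.40·1.0672 = 0.427 and b = 0.60·1.0672 = 0.640.

a = 0.427, b = 0.640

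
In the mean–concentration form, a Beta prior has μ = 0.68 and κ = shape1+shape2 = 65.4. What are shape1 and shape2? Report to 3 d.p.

shape1 = 44.472, shape2 = 20.928

shape1 = μκ = 0.68×65.4 = 44.472 and shape2 = (1−μ)κ = 0.32×65.4 = 20.928.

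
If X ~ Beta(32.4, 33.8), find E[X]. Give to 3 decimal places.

The Beta mean is α/(α+β) = 32.4/(32.4+33.8) = 0.489.

0.489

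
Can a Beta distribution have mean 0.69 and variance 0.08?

A Beta with mean μ has variance μ(1−μ)/(α+β+1) < μ(1−μ).
Here μ(1−μ) = 0.69×0.31 = 0.2139, and 0.08 < 0.2139.

Yes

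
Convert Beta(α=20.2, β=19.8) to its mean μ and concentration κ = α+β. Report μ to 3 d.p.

μ = 0.505, κ = 40.0

κ = α+β = 20.2+19.8 = 40.0; μ = α/κ = 20.2/40.0 = 0.505.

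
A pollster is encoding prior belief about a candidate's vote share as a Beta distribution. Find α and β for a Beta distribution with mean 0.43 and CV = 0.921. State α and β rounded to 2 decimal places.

α = 0.24, β = 0.32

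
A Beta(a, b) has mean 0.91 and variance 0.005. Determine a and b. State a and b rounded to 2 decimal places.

a = 14.00, b = 1.38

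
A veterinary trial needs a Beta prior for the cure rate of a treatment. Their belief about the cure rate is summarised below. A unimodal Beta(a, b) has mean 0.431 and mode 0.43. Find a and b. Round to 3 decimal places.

a = 60.340, b = 79.660

Let s = a+b. Mean gives a = μs = 0.431s; mode gives (a−1)/(s−2) = 0.43.
Substituting: 0.431s − 1 = 0.43(s−2) = 0.43s − 0.86, so 0.001s = 0.14 and s = 140.0000.
Then a = 0.431×140.0000 = 60.340 and b = s−a = 79.660.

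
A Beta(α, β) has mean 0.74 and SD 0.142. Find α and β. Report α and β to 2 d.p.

α = 6.32, β = 2.22

First σ² = 0.020164. Setting α = μn, β = (1−μ)n with n = α+β,
μ(1−μ)/(n+1) = 0.020164 ⇒ n+1 = 0.1924/0.020164 = 9.5418 ⇒ n = 8.5418.
Hence α = 0.74×8.5418 = 6.32, β = 0.26×8.5418 = 2.22.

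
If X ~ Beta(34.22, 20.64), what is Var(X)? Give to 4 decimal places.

μ = 34.22/54.86 = 0.623770; Var = μ(1−μ)/(α+β+1) = 0.2346811/55.86 = 0.0042.

0.0042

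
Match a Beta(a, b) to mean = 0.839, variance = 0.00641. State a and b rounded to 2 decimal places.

By moment matching, a+b = μ(1−μ)/σ² − 1 = (0.839·0.161)/0.00641 − 1 = 21.0732 − 1 = 20.0732.
Since a/(a+b) = μ, a = 0.839·20.0732 = 16.84 and b = 0.161·20.0732 = 3.23.

a = 16.84, b = 3.23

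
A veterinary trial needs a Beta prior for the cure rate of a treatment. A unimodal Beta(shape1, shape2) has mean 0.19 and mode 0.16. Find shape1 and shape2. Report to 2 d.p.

Let s = shape1+shape2. Mean gives shape1 = μs = 0.19s; mode gives (shape1−1)/(s−2) = 0.16.
Substituting: 0.19s − 1 = 0.16(s−2) = 0.16s − 0.32, so 0.03s = 0.68 and s = 22.6667.
Then shape1 = 0.19×22.6667 = 4.31 and shape2 = s−shape1 = 18.36.

shape1 = 4.31, shape2 = 18.36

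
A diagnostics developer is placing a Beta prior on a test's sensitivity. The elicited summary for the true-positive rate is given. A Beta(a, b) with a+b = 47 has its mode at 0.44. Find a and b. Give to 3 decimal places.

Mode = (a−1)/(κ−2) with κ = a+b, so a−1 = 0.44·45 = 19.800.
a = 20.800; b = κ − a = 26.200.

a = 20.800, b = 26.200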